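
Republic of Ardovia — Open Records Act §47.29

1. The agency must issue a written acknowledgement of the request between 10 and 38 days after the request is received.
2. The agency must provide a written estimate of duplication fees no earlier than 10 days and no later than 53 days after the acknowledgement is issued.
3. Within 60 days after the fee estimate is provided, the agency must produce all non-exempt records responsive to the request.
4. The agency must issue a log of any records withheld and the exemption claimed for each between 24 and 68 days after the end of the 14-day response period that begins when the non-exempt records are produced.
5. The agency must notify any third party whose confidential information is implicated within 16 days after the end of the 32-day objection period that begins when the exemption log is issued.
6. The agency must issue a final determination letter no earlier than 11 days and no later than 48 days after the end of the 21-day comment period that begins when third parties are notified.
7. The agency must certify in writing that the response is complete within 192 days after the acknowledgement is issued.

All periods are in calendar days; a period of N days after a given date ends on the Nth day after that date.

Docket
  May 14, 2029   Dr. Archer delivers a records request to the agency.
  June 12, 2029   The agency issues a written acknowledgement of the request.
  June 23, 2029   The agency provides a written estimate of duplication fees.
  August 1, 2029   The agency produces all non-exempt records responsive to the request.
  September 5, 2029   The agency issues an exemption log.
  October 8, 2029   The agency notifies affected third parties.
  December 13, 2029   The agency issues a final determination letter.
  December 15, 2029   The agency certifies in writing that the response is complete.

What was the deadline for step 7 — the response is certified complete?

December 21, 2029

Step 7 runs from June 12, 2029, when the acknowledgement is issued. 192 days after June 12, 2029 is December 21, 2029.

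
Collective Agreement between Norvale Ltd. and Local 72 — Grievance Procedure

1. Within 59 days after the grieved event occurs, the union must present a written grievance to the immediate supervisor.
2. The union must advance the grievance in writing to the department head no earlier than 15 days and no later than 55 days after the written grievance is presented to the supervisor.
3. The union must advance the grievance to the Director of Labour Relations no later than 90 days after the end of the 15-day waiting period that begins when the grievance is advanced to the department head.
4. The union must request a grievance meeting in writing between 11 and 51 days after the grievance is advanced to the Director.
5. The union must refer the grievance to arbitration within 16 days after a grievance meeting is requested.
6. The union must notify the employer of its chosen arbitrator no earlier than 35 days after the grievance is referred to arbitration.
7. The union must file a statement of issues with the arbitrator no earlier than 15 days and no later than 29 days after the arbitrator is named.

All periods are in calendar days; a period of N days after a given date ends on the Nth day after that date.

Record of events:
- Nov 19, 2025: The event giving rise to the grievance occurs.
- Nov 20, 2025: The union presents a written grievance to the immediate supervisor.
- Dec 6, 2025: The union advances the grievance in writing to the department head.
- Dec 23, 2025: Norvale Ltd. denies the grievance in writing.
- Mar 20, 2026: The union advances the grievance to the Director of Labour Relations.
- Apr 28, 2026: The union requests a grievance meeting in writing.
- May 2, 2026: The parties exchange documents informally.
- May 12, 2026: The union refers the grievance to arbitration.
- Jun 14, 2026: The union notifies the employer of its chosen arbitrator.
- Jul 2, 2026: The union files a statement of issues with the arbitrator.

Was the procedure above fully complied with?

No

(1) due by Nov 19, 2025 + 59 days = Jan 17, 2026; Nov 20, 2025 is within that limit.
(2) the permitted window runs from Nov 20, 2025 + 15 = Dec 5, 2025 to Nov 20, 2025 + 55 = Jan 14, 2026; done Dec 6, 2025, which is between those dates.
(3) due by Dec 21, 2025 + 90 days = Mar 21, 2026; Mar 20, 2026 is within that limit.
(4) the permitted window runs from Mar 20, 2026 + 11 = Mar 31, 2026 to Mar 20, 2026 + 51 = May 10, 2026; done Apr 28, 2026 — within the window.
(5) due by Apr 28, 2026 + 16 days = May 14, 2026; completed May 12, 2026, before the deadline.
(6) permitted from May 12, 2026 + 35 days = Jun 16, 2026 onward; done Jun 14, 2026 — 2 days too early.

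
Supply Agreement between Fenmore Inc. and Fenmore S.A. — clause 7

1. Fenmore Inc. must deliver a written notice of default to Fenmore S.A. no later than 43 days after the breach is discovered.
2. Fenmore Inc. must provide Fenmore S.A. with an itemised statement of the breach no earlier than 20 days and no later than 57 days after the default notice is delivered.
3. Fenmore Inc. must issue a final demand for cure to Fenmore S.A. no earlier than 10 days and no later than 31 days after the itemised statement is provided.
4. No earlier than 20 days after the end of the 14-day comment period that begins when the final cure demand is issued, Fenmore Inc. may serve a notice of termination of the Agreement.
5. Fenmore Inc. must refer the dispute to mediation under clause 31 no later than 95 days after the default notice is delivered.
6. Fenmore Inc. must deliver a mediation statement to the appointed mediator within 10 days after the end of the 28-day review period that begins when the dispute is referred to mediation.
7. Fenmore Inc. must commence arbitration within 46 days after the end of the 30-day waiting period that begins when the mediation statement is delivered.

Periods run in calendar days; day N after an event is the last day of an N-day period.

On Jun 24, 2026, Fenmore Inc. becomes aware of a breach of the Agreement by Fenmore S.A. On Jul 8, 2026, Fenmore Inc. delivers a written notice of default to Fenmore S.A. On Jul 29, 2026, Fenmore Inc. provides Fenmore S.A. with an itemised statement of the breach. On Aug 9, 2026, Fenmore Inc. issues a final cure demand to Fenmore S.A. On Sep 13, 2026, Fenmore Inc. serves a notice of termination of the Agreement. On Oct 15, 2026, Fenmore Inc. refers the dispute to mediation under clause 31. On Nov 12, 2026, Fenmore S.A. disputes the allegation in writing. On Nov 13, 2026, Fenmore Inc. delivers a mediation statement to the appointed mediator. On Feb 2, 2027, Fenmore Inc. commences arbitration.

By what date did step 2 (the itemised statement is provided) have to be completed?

Sep 3, 2026

Step 2 runs from Jul 8, 2026, when the default notice is delivered. The window is 20–57 days after Jul 8, 2026; it closes on Sep 3, 2026.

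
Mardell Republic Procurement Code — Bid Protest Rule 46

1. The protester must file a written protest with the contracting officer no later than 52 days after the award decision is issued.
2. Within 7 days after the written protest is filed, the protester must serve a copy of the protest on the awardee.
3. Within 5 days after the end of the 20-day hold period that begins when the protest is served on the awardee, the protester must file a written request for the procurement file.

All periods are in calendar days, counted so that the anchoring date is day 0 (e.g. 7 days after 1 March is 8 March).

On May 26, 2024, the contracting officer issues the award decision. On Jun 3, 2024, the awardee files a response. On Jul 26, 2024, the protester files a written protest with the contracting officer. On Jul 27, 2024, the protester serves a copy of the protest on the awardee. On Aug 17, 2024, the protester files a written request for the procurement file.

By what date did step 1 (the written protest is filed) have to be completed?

Step 1 runs from May 26, 2024, when the award decision is issued. 52 days after May 26, 2024 is Jul 17, 2024.

Jul 17, 2024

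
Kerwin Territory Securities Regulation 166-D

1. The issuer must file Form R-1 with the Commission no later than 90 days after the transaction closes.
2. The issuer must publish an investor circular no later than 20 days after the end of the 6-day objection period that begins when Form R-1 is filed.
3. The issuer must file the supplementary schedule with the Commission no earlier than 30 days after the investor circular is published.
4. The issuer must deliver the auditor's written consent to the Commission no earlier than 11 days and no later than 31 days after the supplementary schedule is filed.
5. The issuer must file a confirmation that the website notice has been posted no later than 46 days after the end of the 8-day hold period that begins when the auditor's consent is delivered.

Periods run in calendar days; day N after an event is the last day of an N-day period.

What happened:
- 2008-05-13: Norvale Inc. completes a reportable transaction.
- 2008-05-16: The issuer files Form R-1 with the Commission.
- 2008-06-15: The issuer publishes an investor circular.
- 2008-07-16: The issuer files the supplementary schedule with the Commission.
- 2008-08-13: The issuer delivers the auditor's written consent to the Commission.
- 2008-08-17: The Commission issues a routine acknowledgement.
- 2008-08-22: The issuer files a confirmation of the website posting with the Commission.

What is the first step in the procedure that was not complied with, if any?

(1) due by 2008-05-13 + 90 days = 2008-08-11; completed 2008-05-16, before the deadline.
(2) due by 2008-05-22 + 20 days = 2008-06-11; not done until 2008-06-15, 4 days after the deadline.

Step 2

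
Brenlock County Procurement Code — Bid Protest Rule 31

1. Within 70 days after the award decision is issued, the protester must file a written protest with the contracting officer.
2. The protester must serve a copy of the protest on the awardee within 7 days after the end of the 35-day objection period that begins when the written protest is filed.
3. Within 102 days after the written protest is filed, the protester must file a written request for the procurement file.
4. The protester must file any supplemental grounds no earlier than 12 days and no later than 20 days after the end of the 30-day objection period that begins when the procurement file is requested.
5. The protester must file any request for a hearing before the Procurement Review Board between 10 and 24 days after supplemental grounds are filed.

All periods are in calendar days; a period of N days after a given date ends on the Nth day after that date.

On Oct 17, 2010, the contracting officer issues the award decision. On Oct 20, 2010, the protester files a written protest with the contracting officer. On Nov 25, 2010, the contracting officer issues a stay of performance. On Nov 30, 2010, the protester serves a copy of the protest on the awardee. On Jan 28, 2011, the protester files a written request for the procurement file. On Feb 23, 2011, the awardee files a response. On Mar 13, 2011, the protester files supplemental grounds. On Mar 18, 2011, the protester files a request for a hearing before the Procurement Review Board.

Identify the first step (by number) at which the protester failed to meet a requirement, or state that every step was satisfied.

(1) due by Oct 17, 2010 + 70 days = Dec 26, 2010; done Oct 20, 2010 — timely.
(2) due by Nov 24, 2010 + 7 days = Dec 1, 2010; done Nov 30, 2010 — timely.
(3) due by Oct 20, 2010 + 102 days = Jan 30, 2011; completed Jan 28, 2011, before the deadline.
(4) the permitted window runs from Feb 27, 2011 + 12 = Mar 11, 2011 to Feb 27, 2011 + 20 = Mar 19, 2011; done Mar 13, 2011, which is between those dates.
(5) the permitted window runs from Mar 13, 2011 + 10 = Mar 23, 2011 to Mar 13, 2011 + 24 = Apr 6, 2011; done Mar 18, 2011 — 5 days before the window opened.

Step 5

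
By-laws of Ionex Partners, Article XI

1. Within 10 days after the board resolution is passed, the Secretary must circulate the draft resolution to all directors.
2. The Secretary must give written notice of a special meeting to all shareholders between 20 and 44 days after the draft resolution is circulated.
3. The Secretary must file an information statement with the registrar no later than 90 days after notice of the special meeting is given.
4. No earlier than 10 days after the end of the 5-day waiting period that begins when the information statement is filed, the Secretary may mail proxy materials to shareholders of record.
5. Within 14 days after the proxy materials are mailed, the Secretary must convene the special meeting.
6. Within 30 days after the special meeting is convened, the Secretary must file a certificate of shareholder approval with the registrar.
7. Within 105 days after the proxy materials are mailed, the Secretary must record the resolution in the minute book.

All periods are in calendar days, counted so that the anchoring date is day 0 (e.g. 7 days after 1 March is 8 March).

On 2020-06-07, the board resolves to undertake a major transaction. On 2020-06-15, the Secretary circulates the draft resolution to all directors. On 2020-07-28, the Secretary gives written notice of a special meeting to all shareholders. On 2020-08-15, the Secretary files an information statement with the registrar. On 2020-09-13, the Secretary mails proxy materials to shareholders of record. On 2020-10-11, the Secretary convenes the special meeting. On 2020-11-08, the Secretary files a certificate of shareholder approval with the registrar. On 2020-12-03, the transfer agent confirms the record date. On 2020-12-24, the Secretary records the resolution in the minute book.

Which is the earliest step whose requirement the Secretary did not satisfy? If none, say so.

Step 1 — counting 10 days from 2020-06-07 (when the board resolution is passed) gives a deadline of 2020-06-17; 2020-06-15 is within that limit.
Step 2 — 20 and 44 days from 2020-06-15 (when the draft resolution is circulated) are 2020-07-05 and 2020-07-29 respectively; done 2020-07-28 — within the window.
Step 3 — counting 90 days from 2020-07-28 (when notice of the special meeting is given) gives a deadline of 2020-10-26; done 2020-08-15 — timely.
Step 4 — must wait 10 days from 2020-08-20 (end of the 5-day waiting period, which began when the information statement is filed on 2020-08-15), so not before 2020-08-30; 2020-09-13 is on or after that date.
Step 5 — counting 14 days from 2020-09-13 (when the proxy materials are mailed) gives a deadline of 2020-09-27; not done until 2020-10-11, 14 days after the deadline.
The procedure was therefore not followed at step 5.

Step 5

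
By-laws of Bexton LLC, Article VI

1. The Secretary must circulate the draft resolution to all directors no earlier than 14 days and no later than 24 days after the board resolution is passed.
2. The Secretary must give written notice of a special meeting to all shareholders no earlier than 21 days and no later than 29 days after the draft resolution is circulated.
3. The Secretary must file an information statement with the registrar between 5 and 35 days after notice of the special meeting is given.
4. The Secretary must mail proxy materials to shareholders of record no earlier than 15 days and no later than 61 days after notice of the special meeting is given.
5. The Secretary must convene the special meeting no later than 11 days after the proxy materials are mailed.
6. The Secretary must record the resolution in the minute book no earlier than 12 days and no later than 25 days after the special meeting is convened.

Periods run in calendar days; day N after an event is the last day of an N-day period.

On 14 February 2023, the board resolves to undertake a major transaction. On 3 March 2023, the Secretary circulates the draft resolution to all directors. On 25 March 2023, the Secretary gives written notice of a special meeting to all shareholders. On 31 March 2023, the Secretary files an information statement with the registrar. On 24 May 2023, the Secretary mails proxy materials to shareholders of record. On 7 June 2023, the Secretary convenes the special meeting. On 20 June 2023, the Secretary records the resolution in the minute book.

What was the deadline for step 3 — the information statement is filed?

Step 3 runs from 25 March 2023, when notice of the special meeting is given. The window is 5–35 days after 25 March 2023; it closes on 29 April 2023.

29 April 2023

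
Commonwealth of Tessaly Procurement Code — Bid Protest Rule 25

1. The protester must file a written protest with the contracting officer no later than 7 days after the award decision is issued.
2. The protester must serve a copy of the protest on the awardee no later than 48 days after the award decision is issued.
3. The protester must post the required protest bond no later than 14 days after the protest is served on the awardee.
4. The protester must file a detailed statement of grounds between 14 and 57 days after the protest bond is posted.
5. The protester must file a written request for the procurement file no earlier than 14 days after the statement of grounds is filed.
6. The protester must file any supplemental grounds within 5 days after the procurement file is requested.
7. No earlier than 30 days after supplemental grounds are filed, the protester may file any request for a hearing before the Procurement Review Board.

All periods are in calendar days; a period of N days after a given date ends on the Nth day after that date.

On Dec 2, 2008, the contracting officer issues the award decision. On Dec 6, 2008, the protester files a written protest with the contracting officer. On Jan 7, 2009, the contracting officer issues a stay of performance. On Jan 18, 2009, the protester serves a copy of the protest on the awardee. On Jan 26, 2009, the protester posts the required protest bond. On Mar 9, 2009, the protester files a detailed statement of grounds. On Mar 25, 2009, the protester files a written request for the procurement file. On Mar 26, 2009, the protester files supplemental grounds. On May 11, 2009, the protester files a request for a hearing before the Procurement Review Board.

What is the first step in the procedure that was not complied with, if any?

None — every step was satisfied

Step 1 — counting 7 days from Dec 2, 2008 (when the award decision is issued) gives a deadline of Dec 9, 2008; done Dec 6, 2008 — timely.
Step 2 — counting 48 days from Dec 2, 2008 (when the award decision is issued) gives a deadline of Jan 19, 2009; done Jan 18, 2009 — timely.
Step 3 — counting 14 days from Jan 18, 2009 (when the protest is served on the awardee) gives a deadline of Feb 1, 2009; Jan 26, 2009 is within that limit.
Step 4 — 14 and 57 days from Jan 26, 2009 (when the protest bond is posted) are Feb 9, 2009 and Mar 24, 2009 respectively; Mar 9, 2009 falls inside that range.
Step 5 — must wait 14 days from Mar 9, 2009 (when the statement of grounds is filed), so not before Mar 23, 2009; done Mar 25, 2009 — permitted.
Step 6 — counting 5 days from Mar 25, 2009 (when the procurement file is requested) gives a deadline of Mar 30, 2009; Mar 26, 2009 is within that limit.
Step 7 — must wait 30 days from Mar 26, 2009 (when supplemental grounds are filed), so not before Apr 25, 2009; May 11, 2009 is on or after that date.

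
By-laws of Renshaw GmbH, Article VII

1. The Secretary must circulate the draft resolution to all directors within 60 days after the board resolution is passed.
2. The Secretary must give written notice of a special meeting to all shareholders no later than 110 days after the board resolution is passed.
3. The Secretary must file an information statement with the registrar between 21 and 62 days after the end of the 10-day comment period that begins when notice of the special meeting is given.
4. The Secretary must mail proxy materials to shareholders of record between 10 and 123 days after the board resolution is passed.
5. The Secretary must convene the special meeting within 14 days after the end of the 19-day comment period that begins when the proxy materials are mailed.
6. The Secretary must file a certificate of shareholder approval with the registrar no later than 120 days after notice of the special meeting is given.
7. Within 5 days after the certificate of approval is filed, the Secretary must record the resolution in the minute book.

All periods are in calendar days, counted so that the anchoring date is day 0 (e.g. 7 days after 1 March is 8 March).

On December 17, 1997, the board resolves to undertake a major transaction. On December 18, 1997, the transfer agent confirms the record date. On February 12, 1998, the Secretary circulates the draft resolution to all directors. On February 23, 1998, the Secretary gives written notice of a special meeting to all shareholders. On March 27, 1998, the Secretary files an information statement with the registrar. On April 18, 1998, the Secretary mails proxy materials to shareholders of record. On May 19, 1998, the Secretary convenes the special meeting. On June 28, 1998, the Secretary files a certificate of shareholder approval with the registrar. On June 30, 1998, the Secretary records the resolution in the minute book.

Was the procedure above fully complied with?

Step 1: 60 days after December 17, 1997 (when the board resolution is passed) is February 15, 1998; completed February 12, 1998, before the deadline.
Step 2: 110 days after December 17, 1997 (when the board resolution is passed) is April 6, 1998; done February 23, 1998 — timely.
Step 3: the window is 21–62 days after March 5, 1998 (end of the 10-day comment period, which began when notice of the special meeting is given on February 23, 1998), so March 26, 1998 through May 6, 1998; done March 27, 1998, which is between those dates.
Step 4: the window is 10–123 days after December 17, 1997 (when the board resolution is passed), so December 27, 1997 through April 19, 1998; April 18, 1998 falls inside that range.
Step 5: 14 days after May 7, 1998 (end of the 19-day comment period, which began when the proxy materials are mailed on April 18, 1998) is May 21, 1998; done May 19, 1998 — timely.
Step 6: 120 days after February 23, 1998 (when notice of the special meeting is given) is June 23, 1998; not done until June 28, 1998, 5 days after the deadline.
That is the first point of non-compliance.

No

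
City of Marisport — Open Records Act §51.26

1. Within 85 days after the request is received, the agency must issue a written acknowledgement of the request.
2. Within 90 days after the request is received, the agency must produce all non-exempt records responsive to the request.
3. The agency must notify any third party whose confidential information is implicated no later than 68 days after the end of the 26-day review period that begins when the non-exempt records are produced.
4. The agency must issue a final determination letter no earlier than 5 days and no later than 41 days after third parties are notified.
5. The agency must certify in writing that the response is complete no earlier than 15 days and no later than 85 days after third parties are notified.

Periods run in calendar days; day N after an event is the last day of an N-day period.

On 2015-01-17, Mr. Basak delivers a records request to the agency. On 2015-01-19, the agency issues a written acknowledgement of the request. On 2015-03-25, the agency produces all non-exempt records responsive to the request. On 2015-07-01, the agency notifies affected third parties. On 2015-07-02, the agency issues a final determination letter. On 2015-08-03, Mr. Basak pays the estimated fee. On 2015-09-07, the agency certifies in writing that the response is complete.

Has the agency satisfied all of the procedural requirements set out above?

(1) due by 2015-01-17 + 85 days = 2015-04-12; 2015-01-19 is within that limit.
(2) due by 2015-01-17 + 90 days = 2015-04-17; 2015-03-25 is within that limit.
(3) due by 2015-04-20 + 68 days = 2015-06-27; not done until 2015-07-01, 4 days after the deadline.
That is the first point of non-compliance.

No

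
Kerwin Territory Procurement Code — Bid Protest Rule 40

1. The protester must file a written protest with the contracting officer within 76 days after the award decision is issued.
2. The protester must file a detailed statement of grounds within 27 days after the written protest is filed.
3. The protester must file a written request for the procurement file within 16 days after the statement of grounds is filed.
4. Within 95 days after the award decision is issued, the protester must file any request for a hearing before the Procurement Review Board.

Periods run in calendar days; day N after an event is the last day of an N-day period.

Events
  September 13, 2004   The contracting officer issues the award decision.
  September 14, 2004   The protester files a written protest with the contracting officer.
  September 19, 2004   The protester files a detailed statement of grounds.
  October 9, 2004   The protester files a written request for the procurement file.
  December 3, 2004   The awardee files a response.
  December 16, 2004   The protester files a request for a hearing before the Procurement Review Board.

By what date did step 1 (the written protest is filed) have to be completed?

Step 1 runs from September 13, 2004, when the award decision is issued. 76 days after September 13, 2004 is November 28, 2004.

November 28, 2004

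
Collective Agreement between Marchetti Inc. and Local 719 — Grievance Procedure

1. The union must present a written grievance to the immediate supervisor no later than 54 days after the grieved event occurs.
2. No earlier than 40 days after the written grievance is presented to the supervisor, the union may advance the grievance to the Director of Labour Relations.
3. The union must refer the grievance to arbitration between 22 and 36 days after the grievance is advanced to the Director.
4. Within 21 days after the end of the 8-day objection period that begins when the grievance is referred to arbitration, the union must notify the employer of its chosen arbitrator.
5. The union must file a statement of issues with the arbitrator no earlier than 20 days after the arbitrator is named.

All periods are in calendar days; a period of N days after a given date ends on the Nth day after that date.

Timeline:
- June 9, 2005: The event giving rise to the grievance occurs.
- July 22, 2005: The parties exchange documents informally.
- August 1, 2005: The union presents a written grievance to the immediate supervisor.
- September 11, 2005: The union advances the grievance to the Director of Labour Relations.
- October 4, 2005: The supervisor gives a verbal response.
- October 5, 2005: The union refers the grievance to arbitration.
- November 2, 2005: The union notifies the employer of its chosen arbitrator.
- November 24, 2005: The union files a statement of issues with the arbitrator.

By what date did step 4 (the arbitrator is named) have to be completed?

November 3, 2005

The grievance is referred to arbitration on October 5, 2005; the 8-day objection period therefore ends October 13, 2005, and step 4 runs from that date. 21 days after October 13, 2005 is November 3, 2005.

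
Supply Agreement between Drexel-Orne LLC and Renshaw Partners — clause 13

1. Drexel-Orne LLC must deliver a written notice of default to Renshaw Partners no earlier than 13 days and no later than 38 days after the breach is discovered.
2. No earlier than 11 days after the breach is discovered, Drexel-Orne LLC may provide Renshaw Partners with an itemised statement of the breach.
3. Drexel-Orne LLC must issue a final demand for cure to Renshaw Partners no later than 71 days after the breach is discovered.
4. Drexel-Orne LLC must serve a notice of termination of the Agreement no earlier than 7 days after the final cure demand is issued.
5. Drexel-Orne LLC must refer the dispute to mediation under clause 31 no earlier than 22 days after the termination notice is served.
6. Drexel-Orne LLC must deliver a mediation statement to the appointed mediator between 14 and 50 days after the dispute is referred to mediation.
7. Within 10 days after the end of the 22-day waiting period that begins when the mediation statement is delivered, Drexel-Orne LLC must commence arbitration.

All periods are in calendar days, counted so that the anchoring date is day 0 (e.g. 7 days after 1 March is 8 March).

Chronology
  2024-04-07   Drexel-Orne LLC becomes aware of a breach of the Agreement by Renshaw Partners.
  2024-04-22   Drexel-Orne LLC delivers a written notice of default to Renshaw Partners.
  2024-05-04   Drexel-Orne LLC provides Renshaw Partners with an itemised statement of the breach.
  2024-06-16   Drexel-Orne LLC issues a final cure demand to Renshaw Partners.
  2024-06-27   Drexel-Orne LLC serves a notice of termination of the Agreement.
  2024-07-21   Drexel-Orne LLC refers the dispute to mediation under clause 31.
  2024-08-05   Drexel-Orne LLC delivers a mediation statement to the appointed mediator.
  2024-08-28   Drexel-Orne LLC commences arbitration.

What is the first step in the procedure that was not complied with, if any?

None — every step was satisfied

Step 1: the window is 13–38 days after 2024-04-07 (when the breach is discovered), so 2024-04-20 through 2024-05-15; done 2024-04-22 — within the window.
Step 2: the earliest permitted date is 11 days after 2024-04-07 (when the breach is discovered), i.e. 2024-04-18; done 2024-05-04 — permitted.
Step 3: 71 days after 2024-04-07 (when the breach is discovered) is 2024-06-17; 2024-06-16 is within that limit.
Step 4: the earliest permitted date is 7 days after 2024-06-16 (when the final cure demand is issued), i.e. 2024-06-23; 2024-06-27 is on or after that date.
Step 5: the earliest permitted date is 22 days after 2024-06-27 (when the termination notice is served), i.e. 2024-07-19; done 2024-07-21, after the minimum wait.
Step 6: the window is 14–50 days after 2024-07-21 (when the dispute is referred to mediation), so 2024-08-04 through 2024-09-09; done 2024-08-05, which is between those dates.
Step 7: 10 days after 2024-08-27 (end of the 22-day waiting period, which began when the mediation statement is delivered on 2024-08-05) is 2024-09-06; 2024-08-28 is within that limit.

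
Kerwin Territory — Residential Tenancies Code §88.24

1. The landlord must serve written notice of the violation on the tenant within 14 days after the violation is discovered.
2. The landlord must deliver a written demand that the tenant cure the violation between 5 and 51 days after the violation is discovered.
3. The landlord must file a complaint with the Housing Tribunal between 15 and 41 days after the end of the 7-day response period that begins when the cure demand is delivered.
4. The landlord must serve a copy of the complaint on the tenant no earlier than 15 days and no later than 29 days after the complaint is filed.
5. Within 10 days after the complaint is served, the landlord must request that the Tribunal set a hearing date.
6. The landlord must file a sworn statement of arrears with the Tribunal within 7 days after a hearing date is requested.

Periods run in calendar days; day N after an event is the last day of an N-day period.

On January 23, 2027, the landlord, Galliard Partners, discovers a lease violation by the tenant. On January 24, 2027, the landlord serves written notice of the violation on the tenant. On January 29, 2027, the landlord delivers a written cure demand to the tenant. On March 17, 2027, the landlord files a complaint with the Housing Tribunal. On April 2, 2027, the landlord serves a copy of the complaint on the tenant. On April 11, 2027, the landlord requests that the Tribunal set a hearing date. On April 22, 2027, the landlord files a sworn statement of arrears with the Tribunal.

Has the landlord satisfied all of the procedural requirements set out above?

Step 1: 14 days after January 23, 2027 (when the violation is discovered) is February 6, 2027; completed January 24, 2027, before the deadline.
Step 2: the window is 5–51 days after January 23, 2027 (when the violation is discovered), so January 28, 2027 through March 15, 2027; done January 29, 2027, which is between those dates.
Step 3: the window is 15–41 days after February 5, 2027 (end of the 7-day response period, which began when the cure demand is delivered on January 29, 2027), so February 20, 2027 through March 18, 2027; March 17, 2027 falls inside that range.
Step 4: the window is 15–29 days after March 17, 2027 (when the complaint is filed), so April 1, 2027 through April 15, 2027; done April 2, 2027, which is between those dates.
Step 5: 10 days after April 2, 2027 (when the complaint is served) is April 12, 2027; completed April 11, 2027, before the deadline.
Step 6: 7 days after April 11, 2027 (when a hearing date is requested) is April 18, 2027; done April 22, 2027 — 4 days late.
That is the first point of non-compliance.

No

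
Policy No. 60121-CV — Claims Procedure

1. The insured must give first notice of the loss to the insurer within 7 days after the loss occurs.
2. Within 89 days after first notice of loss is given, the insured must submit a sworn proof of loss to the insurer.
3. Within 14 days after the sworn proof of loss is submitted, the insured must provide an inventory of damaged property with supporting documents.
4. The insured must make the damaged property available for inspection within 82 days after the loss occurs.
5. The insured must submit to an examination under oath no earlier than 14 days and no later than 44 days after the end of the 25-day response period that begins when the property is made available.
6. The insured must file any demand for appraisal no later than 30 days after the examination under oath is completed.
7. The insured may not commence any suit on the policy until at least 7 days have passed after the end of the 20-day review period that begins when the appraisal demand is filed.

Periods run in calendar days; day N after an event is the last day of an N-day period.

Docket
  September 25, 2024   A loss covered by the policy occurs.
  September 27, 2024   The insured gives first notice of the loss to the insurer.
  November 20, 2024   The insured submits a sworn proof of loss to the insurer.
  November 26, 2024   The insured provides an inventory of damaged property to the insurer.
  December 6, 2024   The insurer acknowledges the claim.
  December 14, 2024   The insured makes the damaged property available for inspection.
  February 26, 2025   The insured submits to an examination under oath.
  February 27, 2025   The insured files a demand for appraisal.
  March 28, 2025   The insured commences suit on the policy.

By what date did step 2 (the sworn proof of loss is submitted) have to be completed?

Step 2 runs from September 27, 2024, when first notice of loss is given. 89 days after September 27, 2024 is December 25, 2024.

December 25, 2024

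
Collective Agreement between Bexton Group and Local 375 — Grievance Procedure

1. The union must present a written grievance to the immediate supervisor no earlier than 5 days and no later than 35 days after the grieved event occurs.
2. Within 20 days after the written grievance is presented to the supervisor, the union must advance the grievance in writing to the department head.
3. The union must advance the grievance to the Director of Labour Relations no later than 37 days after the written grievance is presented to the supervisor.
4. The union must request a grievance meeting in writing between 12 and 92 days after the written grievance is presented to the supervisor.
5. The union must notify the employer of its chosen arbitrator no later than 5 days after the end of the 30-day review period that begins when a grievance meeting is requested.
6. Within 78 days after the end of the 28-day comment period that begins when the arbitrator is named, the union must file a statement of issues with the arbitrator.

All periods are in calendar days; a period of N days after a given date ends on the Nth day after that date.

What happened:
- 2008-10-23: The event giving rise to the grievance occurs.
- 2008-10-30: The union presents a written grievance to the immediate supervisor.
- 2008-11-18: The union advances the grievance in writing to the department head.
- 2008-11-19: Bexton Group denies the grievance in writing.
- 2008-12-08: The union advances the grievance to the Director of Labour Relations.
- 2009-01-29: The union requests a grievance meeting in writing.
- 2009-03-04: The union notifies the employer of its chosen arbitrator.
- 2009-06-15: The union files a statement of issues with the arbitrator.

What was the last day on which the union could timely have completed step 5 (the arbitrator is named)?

A grievance meeting is requested on 2009-01-29; the 30-day review period therefore ends 2009-02-28, and step 5 runs from that date. 5 days after 2009-02-28 is 2009-03-05.

2009-03-05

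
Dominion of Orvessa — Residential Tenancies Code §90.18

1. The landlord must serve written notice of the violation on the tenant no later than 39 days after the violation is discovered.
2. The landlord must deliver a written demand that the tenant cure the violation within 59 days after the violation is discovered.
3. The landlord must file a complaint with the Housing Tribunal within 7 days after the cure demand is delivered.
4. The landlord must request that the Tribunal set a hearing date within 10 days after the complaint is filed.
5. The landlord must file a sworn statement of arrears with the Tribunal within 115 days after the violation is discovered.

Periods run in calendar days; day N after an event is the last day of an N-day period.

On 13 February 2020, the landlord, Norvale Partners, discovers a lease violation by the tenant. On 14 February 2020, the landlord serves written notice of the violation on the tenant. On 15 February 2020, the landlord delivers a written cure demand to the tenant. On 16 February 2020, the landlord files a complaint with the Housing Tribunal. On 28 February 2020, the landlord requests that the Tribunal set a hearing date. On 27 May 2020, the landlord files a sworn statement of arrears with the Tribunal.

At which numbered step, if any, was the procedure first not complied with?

(1) due by 13 February 2020 + 39 days = 23 March 2020; 14 February 2020 is within that limit.
(2) due by 13 February 2020 + 59 days = 12 April 2020; 15 February 2020 is within that limit.
(3) due by 15 February 2020 + 7 days = 22 February 2020; 16 February 2020 is within that limit.
(4) due by 16 February 2020 + 10 days = 26 February 2020; not done until 28 February 2020, 2 days after the deadline.
The analysis stops there.

Step 4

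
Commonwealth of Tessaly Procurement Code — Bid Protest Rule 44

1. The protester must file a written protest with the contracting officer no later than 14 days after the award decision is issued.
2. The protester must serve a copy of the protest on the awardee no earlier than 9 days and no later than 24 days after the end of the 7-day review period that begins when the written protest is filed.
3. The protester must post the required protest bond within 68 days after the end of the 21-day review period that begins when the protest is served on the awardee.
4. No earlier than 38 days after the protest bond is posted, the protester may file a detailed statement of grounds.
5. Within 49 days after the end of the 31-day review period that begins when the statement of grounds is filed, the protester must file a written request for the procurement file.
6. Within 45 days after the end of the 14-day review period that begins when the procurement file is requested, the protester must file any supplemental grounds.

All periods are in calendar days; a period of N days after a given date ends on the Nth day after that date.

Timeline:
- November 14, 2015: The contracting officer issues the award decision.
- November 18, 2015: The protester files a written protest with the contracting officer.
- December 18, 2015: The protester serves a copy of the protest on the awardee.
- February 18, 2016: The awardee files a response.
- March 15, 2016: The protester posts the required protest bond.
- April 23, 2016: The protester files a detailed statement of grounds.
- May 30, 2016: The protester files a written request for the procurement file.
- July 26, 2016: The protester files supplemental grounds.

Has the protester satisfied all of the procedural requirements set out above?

Yes

Step 1: 14 days after November 14, 2015 (when the award decision is issued) is November 28, 2015; November 18, 2015 is within that limit.
Step 2: the window is 9–24 days after November 25, 2015 (end of the 7-day review period, which began when the written protest is filed on November 18, 2015), so December 4, 2015 through December 19, 2015; December 18, 2015 falls inside that range.
Step 3: 68 days after January 8, 2016 (end of the 21-day review period, which began when the protest is served on the awardee on December 18, 2015) is March 16, 2016; completed March 15, 2016, before the deadline.
Step 4: the earliest permitted date is 38 days after March 15, 2016 (when the protest bond is posted), i.e. April 22, 2016; done April 23, 2016, after the minimum wait.
Step 5: 49 days after May 24, 2016 (end of the 31-day review period, which began when the statement of grounds is filed on April 23, 2016) is July 12, 2016; May 30, 2016 is within that limit.
Step 6: 45 days after June 13, 2016 (end of the 14-day review period, which began when the procurement file is requested on May 30, 2016) is July 28, 2016; July 26, 2016 is within that limit.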